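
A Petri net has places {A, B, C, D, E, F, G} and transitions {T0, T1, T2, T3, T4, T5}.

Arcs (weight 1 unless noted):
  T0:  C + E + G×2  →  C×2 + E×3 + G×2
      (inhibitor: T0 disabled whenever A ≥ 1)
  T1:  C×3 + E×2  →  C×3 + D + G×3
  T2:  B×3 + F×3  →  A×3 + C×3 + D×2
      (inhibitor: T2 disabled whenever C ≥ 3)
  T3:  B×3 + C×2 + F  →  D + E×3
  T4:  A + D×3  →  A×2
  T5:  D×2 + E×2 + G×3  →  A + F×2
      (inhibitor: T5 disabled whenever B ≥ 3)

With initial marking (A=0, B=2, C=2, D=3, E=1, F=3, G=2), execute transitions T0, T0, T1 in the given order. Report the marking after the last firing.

(A=0, B=2, C=4, D=4, E=3, F=3, G=5)

step 1: fire T0:  (A=0, B=2, C=2, D=3, E=1, F=3, G=2) → (A=0, B=2, C=3, D=3, E=3, F=3, G=2)
step 2: fire T0:  (A=0, B=2, C=3, D=3, E=3, F=3, G=2) → (A=0, B=2, C=4, D=3, E=5, F=3, G=2)
step 3: fire T1:  (A=0, B=2, C=4, D=3, E=5, F=3, G=2) → (A=0, B=2, C=4, D=4, E=3, F=3, G=5)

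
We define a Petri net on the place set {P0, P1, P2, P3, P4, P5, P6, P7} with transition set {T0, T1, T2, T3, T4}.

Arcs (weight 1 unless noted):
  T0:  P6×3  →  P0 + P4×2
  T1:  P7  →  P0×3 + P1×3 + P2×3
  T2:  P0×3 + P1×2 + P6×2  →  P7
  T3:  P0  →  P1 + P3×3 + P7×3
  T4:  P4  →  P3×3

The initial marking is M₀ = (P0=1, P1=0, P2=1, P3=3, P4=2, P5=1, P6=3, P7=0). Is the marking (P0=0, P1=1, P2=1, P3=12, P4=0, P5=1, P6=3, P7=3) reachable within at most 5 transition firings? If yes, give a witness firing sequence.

step 1: fire T3:  (P0=1, P1=0, P2=1, P3=3, P4=2, P5=1, P6=3, P7=0) → (P0=0, P1=1, P2=1, P3=6, P4=2, P5=1, P6=3, P7=3)
step 2: fire T4:  (P0=0, P1=1, P2=1, P3=6, P4=2, P5=1, P6=3, P7=3) → (P0=0, P1=1, P2=1, P3=9, P4=1, P5=1, P6=3, P7=3)
step 3: fire T4:  (P0=0, P1=1, P2=1, P3=9, P4=1, P5=1, P6=3, P7=3) → (P0=0, P1=1, P2=1, P3=12, P4=0, P5=1, P6=3, P7=3)

YES — reachable via ⟨T3, T4, T4⟩ (3 firings)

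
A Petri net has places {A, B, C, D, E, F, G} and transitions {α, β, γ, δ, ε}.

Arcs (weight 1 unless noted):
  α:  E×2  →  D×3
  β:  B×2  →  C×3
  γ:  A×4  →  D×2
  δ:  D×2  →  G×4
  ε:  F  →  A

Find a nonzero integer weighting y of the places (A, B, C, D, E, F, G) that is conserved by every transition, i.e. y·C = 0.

y = (A:0, B:3, C:2, D:0, E:0, F:0, G:0)

Incidence matrix C (rows=places, cols=transitions):
        α    β    γ    δ    ε
    A   0    0   -4    0    1
    B   0   -2    0    0    0
    C   0    3    0    0    0
    D   3    0    2   -2    0
    E  -2    0    0    0    0
    F   0    0    0    0   -1
    G   0    0    0    4    0

Candidate y = [0, 3, 2, 0, 0, 0, 0]; check y·C column-wise:
  col α: 3·0 + 2·0 + 0·3 + 0·-2 = 0
  col β: 3·-2 + 2·3 = 0
  col γ: 0·-4 + 3·0 + 2·0 + 0·2 = 0
  col δ: 3·0 + 2·0 + 0·-2 + 0·4 = 0
  col ε: 0·1 + 3·0 + 2·0 + 0·-1 = 0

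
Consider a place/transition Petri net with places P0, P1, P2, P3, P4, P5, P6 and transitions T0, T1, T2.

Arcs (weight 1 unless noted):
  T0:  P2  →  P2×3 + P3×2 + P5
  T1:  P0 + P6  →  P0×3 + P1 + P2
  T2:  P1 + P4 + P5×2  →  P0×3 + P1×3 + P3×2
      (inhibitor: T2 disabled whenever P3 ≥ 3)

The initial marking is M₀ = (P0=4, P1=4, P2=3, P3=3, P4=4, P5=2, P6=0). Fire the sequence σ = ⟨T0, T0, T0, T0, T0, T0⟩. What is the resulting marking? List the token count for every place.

step 1: fire T0:  (P0=4, P1=4, P2=3, P3=3, P4=4, P5=2, P6=0) → (P0=4, P1=4, P2=5, P3=5, P4=4, P5=3, P6=0)
step 2: fire T0:  (P0=4, P1=4, P2=5, P3=5, P4=4, P5=3, P6=0) → (P0=4, P1=4, P2=7, P3=7, P4=4, P5=4, P6=0)
step 3: fire T0:  (P0=4, P1=4, P2=7, P3=7, P4=4, P5=4, P6=0) → (P0=4, P1=4, P2=9, P3=9, P4=4, P5=5, P6=0)
step 4: fire T0:  (P0=4, P1=4, P2=9, P3=9, P4=4, P5=5, P6=0) → (P0=4, P1=4, P2=11, P3=11, P4=4, P5=6, P6=0)
step 5: fire T0:  (P0=4, P1=4, P2=11, P3=11, P4=4, P5=6, P6=0) → (P0=4, P1=4, P2=13, P3=13, P4=4, P5=7, P6=0)
step 6: fire T0:  (P0=4, P1=4, P2=13, P3=13, P4=4, P5=7, P6=0) → (P0=4, P1=4, P2=15, P3=15, P4=4, P5=8, P6=0)

(P0=4, P1=4, P2=15, P3=15, P4=4, P5=8, P6=0)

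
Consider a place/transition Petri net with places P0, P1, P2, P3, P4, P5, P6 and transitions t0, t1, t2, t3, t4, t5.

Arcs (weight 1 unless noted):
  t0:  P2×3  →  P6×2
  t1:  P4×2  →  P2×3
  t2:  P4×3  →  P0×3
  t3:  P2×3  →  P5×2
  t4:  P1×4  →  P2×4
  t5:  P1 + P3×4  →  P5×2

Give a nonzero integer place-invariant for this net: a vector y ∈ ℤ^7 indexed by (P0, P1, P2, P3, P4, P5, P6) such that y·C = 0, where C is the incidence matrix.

y = (P0:3, P1:2, P2:2, P3:1, P4:3, P5:3, P6:3)

Incidence matrix C (rows=places, cols=transitions):
       t0   t1   t2   t3   t4   t5
   P0   0    0    3    0    0    0
   P1   0    0    0    0   -4   -1
   P2  -3    3    0   -3    4    0
   P3   0    0    0    0    0   -4
   P4   0   -2   -3    0    0    0
   P5   0    0    0    2    0    2
   P6   2    0    0    0    0    0

Candidate y = [3, 2, 2, 1, 3, 3, 3]; check y·C column-wise:
  col t0: 3·0 + 2·0 + 2·-3 + 1·0 + 3·0 + 3·0 + 3·2 = 0
  col t1: 3·0 + 2·0 + 2·3 + 1·0 + 3·-2 + 3·0 + 3·0 = 0
  col t2: 3·3 + 2·0 + 2·0 + 1·0 + 3·-3 + 3·0 + 3·0 = 0
  col t3: 3·0 + 2·0 + 2·-3 + 1·0 + 3·0 + 3·2 + 3·0 = 0
  col t4: 3·0 + 2·-4 + 2·4 + 1·0 + 3·0 + 3·0 + 3·0 = 0
  col t5: 3·0 + 2·-1 + 2·0 + 1·-4 + 3·0 + 3·2 + 3·0 = 0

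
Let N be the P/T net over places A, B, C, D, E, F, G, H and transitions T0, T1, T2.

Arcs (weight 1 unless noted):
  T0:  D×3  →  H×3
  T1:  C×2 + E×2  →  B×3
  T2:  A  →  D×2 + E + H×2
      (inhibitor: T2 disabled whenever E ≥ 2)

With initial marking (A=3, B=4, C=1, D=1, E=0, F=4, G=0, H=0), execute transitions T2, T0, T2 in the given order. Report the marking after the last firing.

(A=1, B=4, C=1, D=2, E=2, F=4, G=0, H=7)

step 1: fire T2:  (A=3, B=4, C=1, D=1, E=0, F=4, G=0, H=0) → (A=2, B=4, C=1, D=3, E=1, F=4, G=0, H=2)
step 2: fire T0:  (A=2, B=4, C=1, D=3, E=1, F=4, G=0, H=2) → (A=2, B=4, C=1, D=0, E=1, F=4, G=0, H=5)
step 3: fire T2:  (A=2, B=4, C=1, D=0, E=1, F=4, G=0, H=5) → (A=1, B=4, C=1, D=2, E=2, F=4, G=0, H=7)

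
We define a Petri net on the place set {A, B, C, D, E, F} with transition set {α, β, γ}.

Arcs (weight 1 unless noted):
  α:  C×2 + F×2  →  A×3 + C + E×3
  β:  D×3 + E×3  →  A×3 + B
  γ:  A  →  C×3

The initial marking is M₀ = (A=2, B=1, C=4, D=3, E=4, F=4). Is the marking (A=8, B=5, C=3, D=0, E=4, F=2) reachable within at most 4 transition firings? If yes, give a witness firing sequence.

NO — not reachable within 4 firings

depth 0: 1 marking
depth 1: 4 markings reached so far
depth 2: 9 markings reached so far
depth 3: 14 markings reached so far
depth 4: 19 markings reached so far
target is not among the 19 markings reachable within 4 steps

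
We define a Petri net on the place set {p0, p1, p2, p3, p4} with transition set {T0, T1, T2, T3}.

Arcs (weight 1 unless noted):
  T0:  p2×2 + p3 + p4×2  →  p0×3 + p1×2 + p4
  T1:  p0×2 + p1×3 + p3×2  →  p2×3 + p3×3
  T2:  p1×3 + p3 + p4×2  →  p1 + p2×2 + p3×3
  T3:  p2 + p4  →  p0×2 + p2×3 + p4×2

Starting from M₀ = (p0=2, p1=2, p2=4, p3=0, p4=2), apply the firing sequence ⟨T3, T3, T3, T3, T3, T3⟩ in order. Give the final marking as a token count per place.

step 1: fire T3:  (p0=2, p1=2, p2=4, p3=0, p4=2) → (p0=4, p1=2, p2=6, p3=0, p4=3)
step 2: fire T3:  (p0=4, p1=2, p2=6, p3=0, p4=3) → (p0=6, p1=2, p2=8, p3=0, p4=4)
step 3: fire T3:  (p0=6, p1=2, p2=8, p3=0, p4=4) → (p0=8, p1=2, p2=10, p3=0, p4=5)
step 4: fire T3:  (p0=8, p1=2, p2=10, p3=0, p4=5) → (p0=10, p1=2, p2=12, p3=0, p4=6)
step 5: fire T3:  (p0=10, p1=2, p2=12, p3=0, p4=6) → (p0=12, p1=2, p2=14, p3=0, p4=7)
step 6: fire T3:  (p0=12, p1=2, p2=14, p3=0, p4=7) → (p0=14, p1=2, p2=16, p3=0, p4=8)

(p0=14, p1=2, p2=16, p3=0, p4=8)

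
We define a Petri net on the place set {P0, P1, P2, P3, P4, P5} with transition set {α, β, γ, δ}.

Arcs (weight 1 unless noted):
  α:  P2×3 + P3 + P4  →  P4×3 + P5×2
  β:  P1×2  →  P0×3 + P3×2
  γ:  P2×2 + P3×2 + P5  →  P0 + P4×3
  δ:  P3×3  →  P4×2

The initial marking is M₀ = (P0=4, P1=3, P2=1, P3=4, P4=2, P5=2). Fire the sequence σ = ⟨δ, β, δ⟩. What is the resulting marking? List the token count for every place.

(P0=7, P1=1, P2=1, P3=0, P4=6, P5=2)

step 1: fire δ:  (P0=4, P1=3, P2=1, P3=4, P4=2, P5=2) → (P0=4, P1=3, P2=1, P3=1, P4=4, P5=2)
step 2: fire β:  (P0=4, P1=3, P2=1, P3=1, P4=4, P5=2) → (P0=7, P1=1, P2=1, P3=3, P4=4, P5=2)
step 3: fire δ:  (P0=7, P1=1, P2=1, P3=3, P4=4, P5=2) → (P0=7, P1=1, P2=1, P3=0, P4=6, P5=2)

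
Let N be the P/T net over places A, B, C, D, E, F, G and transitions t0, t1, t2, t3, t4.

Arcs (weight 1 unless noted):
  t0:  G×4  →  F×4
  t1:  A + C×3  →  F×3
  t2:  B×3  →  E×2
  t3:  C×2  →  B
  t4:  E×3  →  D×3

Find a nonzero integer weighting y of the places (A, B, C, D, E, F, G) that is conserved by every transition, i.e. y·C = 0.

y = (A:3, B:-2, C:-1, D:-3, E:-3, F:0, G:0)

Incidence matrix C (rows=places, cols=transitions):
       t0   t1   t2   t3   t4
    A   0   -1    0    0    0
    B   0    0   -3    1    0
    C   0   -3    0   -2    0
    D   0    0    0    0    3
    E   0    0    2    0   -3
    F   4    3    0    0    0
    G  -4    0    0    0    0

Candidate y = [3, -2, -1, -3, -3, 0, 0]; check y·C column-wise:
  col t0: 3·0 + -2·0 + -1·0 + -3·0 + -3·0 + 0·4 + 0·-4 = 0
  col t1: 3·-1 + -2·0 + -1·-3 + -3·0 + -3·0 + 0·3 = 0
  col t2: 3·0 + -2·-3 + -1·0 + -3·0 + -3·2 = 0
  col t3: 3·0 + -2·1 + -1·-2 + -3·0 + -3·0 = 0
  col t4: 3·0 + -2·0 + -1·0 + -3·3 + -3·-3 = 0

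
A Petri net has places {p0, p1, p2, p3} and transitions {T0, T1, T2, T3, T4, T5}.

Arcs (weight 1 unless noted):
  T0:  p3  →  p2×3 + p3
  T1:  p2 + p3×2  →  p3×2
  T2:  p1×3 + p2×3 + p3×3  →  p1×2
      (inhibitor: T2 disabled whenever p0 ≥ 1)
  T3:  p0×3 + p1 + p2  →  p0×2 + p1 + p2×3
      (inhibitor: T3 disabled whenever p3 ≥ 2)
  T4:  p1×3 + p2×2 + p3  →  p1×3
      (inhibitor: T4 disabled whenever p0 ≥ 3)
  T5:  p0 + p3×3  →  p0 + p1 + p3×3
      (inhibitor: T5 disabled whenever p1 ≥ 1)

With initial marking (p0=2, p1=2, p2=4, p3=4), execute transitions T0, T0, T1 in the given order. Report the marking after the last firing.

step 1: fire T0:  (p0=2, p1=2, p2=4, p3=4) → (p0=2, p1=2, p2=7, p3=4)
step 2: fire T0:  (p0=2, p1=2, p2=7, p3=4) → (p0=2, p1=2, p2=10, p3=4)
step 3: fire T1:  (p0=2, p1=2, p2=10, p3=4) → (p0=2, p1=2, p2=9, p3=4)

(p0=2, p1=2, p2=9, p3=4)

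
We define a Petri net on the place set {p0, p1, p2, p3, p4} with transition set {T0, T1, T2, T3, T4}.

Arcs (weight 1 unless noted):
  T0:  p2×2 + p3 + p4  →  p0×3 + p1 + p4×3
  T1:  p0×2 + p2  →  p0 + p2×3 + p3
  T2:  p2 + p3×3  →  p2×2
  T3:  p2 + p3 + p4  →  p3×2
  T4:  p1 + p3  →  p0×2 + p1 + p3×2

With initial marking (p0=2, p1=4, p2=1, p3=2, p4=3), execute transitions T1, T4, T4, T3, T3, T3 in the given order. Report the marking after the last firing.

step 1: fire T1:  (p0=2, p1=4, p2=1, p3=2, p4=3) → (p0=1, p1=4, p2=3, p3=3, p4=3)
step 2: fire T4:  (p0=1, p1=4, p2=3, p3=3, p4=3) → (p0=3, p1=4, p2=3, p3=4, p4=3)
step 3: fire T4:  (p0=3, p1=4, p2=3, p3=4, p4=3) → (p0=5, p1=4, p2=3, p3=5, p4=3)
step 4: fire T3:  (p0=5, p1=4, p2=3, p3=5, p4=3) → (p0=5, p1=4, p2=2, p3=6, p4=2)
step 5: fire T3:  (p0=5, p1=4, p2=2, p3=6, p4=2) → (p0=5, p1=4, p2=1, p3=7, p4=1)
step 6: fire T3:  (p0=5, p1=4, p2=1, p3=7, p4=1) → (p0=5, p1=4, p2=0, p3=8, p4=0)

(p0=5, p1=4, p2=0, p3=8, p4=0)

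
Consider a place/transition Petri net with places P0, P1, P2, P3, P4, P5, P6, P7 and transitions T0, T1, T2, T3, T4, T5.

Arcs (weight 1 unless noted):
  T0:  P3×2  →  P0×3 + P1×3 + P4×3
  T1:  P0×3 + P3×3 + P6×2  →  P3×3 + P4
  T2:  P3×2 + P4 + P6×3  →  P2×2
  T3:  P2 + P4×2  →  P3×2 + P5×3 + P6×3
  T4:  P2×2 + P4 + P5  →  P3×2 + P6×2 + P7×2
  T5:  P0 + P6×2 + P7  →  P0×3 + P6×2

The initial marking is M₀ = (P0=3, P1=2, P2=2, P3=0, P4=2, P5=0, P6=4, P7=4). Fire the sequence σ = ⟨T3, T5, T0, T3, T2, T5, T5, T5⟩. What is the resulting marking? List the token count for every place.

(P0=14, P1=5, P2=2, P3=0, P4=0, P5=6, P6=7, P7=0)

step 1: fire T3:  (P0=3, P1=2, P2=2, P3=0, P4=2, P5=0, P6=4, P7=4) → (P0=3, P1=2, P2=1, P3=2, P4=0, P5=3, P6=7, P7=4)
step 2: fire T5:  (P0=3, P1=2, P2=1, P3=2, P4=0, P5=3, P6=7, P7=4) → (P0=5, P1=2, P2=1, P3=2, P4=0, P5=3, P6=7, P7=3)
step 3: fire T0:  (P0=5, P1=2, P2=1, P3=2, P4=0, P5=3, P6=7, P7=3) → (P0=8, P1=5, P2=1, P3=0, P4=3, P5=3, P6=7, P7=3)
step 4: fire T3:  (P0=8, P1=5, P2=1, P3=0, P4=3, P5=3, P6=7, P7=3) → (P0=8, P1=5, P2=0, P3=2, P4=1, P5=6, P6=10, P7=3)
step 5: fire T2:  (P0=8, P1=5, P2=0, P3=2, P4=1, P5=6, P6=10, P7=3) → (P0=8, P1=5, P2=2, P3=0, P4=0, P5=6, P6=7, P7=3)
step 6: fire T5:  (P0=8, P1=5, P2=2, P3=0, P4=0, P5=6, P6=7, P7=3) → (P0=10, P1=5, P2=2, P3=0, P4=0, P5=6, P6=7, P7=2)
step 7: fire T5:  (P0=10, P1=5, P2=2, P3=0, P4=0, P5=6, P6=7, P7=2) → (P0=12, P1=5, P2=2, P3=0, P4=0, P5=6, P6=7, P7=1)
step 8: fire T5:  (P0=12, P1=5, P2=2, P3=0, P4=0, P5=6, P6=7, P7=1) → (P0=14, P1=5, P2=2, P3=0, P4=0, P5=6, P6=7, P7=0)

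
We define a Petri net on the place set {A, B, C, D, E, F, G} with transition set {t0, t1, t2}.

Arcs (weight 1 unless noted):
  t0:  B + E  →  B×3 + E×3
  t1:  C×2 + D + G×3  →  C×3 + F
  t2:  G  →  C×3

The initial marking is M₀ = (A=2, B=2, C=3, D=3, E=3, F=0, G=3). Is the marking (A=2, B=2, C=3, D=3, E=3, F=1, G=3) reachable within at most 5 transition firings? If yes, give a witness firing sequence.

depth 0: 1 marking
depth 1: 4 markings reached so far
depth 2: 8 markings reached so far
depth 3: 13 markings reached so far
depth 4: 18 markings reached so far
depth 5: 23 markings reached so far
target is not among the 23 markings reachable within 5 steps

NO — not reachable within 5 firings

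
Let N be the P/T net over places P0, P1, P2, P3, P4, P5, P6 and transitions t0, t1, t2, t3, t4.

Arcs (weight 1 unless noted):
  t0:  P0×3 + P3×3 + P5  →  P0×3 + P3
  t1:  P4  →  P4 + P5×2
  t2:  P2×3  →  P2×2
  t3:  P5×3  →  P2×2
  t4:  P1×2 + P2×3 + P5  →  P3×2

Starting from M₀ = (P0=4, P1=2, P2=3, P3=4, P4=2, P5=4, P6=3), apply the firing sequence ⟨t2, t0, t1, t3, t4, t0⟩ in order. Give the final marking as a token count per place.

(P0=4, P1=0, P2=1, P3=2, P4=2, P5=0, P6=3)

step 1: fire t2:  (P0=4, P1=2, P2=3, P3=4, P4=2, P5=4, P6=3) → (P0=4, P1=2, P2=2, P3=4, P4=2, P5=4, P6=3)
step 2: fire t0:  (P0=4, P1=2, P2=2, P3=4, P4=2, P5=4, P6=3) → (P0=4, P1=2, P2=2, P3=2, P4=2, P5=3, P6=3)
step 3: fire t1:  (P0=4, P1=2, P2=2, P3=2, P4=2, P5=3, P6=3) → (P0=4, P1=2, P2=2, P3=2, P4=2, P5=5, P6=3)
step 4: fire t3:  (P0=4, P1=2, P2=2, P3=2, P4=2, P5=5, P6=3) → (P0=4, P1=2, P2=4, P3=2, P4=2, P5=2, P6=3)
step 5: fire t4:  (P0=4, P1=2, P2=4, P3=2, P4=2, P5=2, P6=3) → (P0=4, P1=0, P2=1, P3=4, P4=2, P5=1, P6=3)
step 6: fire t0:  (P0=4, P1=0, P2=1, P3=4, P4=2, P5=1, P6=3) → (P0=4, P1=0, P2=1, P3=2, P4=2, P5=0, P6=3)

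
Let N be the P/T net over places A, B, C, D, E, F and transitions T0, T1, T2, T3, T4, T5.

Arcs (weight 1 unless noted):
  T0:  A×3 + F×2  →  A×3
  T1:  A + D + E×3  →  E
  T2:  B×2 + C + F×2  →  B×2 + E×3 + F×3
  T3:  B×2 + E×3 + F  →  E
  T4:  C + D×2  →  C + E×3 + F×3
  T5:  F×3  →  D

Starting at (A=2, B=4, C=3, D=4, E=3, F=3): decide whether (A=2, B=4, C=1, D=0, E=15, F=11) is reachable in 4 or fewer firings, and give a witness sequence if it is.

YES — reachable via ⟨T2, T2, T4, T4⟩ (4 firings)

step 1: fire T2:  (A=2, B=4, C=3, D=4, E=3, F=3) → (A=2, B=4, C=2, D=4, E=6, F=4)
step 2: fire T2:  (A=2, B=4, C=2, D=4, E=6, F=4) → (A=2, B=4, C=1, D=4, E=9, F=5)
step 3: fire T4:  (A=2, B=4, C=1, D=4, E=9, F=5) → (A=2, B=4, C=1, D=2, E=12, F=8)
step 4: fire T4:  (A=2, B=4, C=1, D=2, E=12, F=8) → (A=2, B=4, C=1, D=0, E=15, F=11)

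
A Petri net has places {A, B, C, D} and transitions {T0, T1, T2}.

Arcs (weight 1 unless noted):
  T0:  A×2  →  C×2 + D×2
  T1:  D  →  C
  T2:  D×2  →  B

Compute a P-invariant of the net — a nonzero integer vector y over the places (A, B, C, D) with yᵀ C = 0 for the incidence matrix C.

Incidence matrix C (rows=places, cols=transitions):
       T0   T1   T2
    A  -2    0    0
    B   0    0    1
    C   2    1    0
    D   2   -1   -2

Candidate y = [2, 2, 1, 1]; check y·C column-wise:
  col T0: 2·-2 + 2·0 + 1·2 + 1·2 = 0
  col T1: 2·0 + 2·0 + 1·1 + 1·-1 = 0
  col T2: 2·0 + 2·1 + 1·0 + 1·-2 = 0

y = (A:2, B:2, C:1, D:1)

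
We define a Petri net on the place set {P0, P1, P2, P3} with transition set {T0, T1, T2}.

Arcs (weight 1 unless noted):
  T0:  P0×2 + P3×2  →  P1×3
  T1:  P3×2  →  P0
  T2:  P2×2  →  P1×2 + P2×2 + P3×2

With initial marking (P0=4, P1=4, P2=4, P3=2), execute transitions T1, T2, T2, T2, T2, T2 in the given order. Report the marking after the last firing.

(P0=5, P1=14, P2=4, P3=10)

step 1: fire T1:  (P0=4, P1=4, P2=4, P3=2) → (P0=5, P1=4, P2=4, P3=0)
step 2: fire T2:  (P0=5, P1=4, P2=4, P3=0) → (P0=5, P1=6, P2=4, P3=2)
step 3: fire T2:  (P0=5, P1=6, P2=4, P3=2) → (P0=5, P1=8, P2=4, P3=4)
step 4: fire T2:  (P0=5, P1=8, P2=4, P3=4) → (P0=5, P1=10, P2=4, P3=6)
step 5: fire T2:  (P0=5, P1=10, P2=4, P3=6) → (P0=5, P1=12, P2=4, P3=8)
step 6: fire T2:  (P0=5, P1=12, P2=4, P3=8) → (P0=5, P1=14, P2=4, P3=10)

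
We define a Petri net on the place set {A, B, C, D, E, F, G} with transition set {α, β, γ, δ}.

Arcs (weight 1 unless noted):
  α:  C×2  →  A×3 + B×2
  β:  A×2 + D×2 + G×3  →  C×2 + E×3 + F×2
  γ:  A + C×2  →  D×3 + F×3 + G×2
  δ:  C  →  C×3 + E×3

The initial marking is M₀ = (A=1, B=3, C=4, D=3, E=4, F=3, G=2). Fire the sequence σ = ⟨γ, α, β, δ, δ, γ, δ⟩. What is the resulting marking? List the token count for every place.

(A=0, B=5, C=6, D=7, E=16, F=11, G=3)

step 1: fire γ:  (A=1, B=3, C=4, D=3, E=4, F=3, G=2) → (A=0, B=3, C=2, D=6, E=4, F=6, G=4)
step 2: fire α:  (A=0, B=3, C=2, D=6, E=4, F=6, G=4) → (A=3, B=5, C=0, D=6, E=4, F=6, G=4)
step 3: fire β:  (A=3, B=5, C=0, D=6, E=4, F=6, G=4) → (A=1, B=5, C=2, D=4, E=7, F=8, G=1)
step 4: fire δ:  (A=1, B=5, C=2, D=4, E=7, F=8, G=1) → (A=1, B=5, C=4, D=4, E=10, F=8, G=1)
step 5: fire δ:  (A=1, B=5, C=4, D=4, E=10, F=8, G=1) → (A=1, B=5, C=6, D=4, E=13, F=8, G=1)
step 6: fire γ:  (A=1, B=5, C=6, D=4, E=13, F=8, G=1) → (A=0, B=5, C=4, D=7, E=13, F=11, G=3)
step 7: fire δ:  (A=0, B=5, C=4, D=7, E=13, F=11, G=3) → (A=0, B=5, C=6, D=7, E=16, F=11, G=3)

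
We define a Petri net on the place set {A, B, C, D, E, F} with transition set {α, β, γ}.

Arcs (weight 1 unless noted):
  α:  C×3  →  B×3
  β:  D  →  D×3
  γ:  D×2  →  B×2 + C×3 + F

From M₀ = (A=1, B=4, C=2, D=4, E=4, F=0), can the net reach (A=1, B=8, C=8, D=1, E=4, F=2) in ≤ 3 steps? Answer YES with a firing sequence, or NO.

depth 0: 1 marking
depth 1: 3 markings reached so far
depth 2: 7 markings reached so far
depth 3: 12 markings reached so far
target is not among the 12 markings reachable within 3 steps

NO — not reachable within 3 firings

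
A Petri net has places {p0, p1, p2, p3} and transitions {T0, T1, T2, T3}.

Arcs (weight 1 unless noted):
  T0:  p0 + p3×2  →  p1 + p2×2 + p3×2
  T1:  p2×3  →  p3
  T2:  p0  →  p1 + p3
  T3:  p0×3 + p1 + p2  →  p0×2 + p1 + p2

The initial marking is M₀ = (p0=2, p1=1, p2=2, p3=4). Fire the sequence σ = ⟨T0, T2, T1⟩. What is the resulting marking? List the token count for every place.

(p0=0, p1=3, p2=1, p3=6)

step 1: fire T0:  (p0=2, p1=1, p2=2, p3=4) → (p0=1, p1=2, p2=4, p3=4)
step 2: fire T2:  (p0=1, p1=2, p2=4, p3=4) → (p0=0, p1=3, p2=4, p3=5)
step 3: fire T1:  (p0=0, p1=3, p2=4, p3=5) → (p0=0, p1=3, p2=1, p3=6)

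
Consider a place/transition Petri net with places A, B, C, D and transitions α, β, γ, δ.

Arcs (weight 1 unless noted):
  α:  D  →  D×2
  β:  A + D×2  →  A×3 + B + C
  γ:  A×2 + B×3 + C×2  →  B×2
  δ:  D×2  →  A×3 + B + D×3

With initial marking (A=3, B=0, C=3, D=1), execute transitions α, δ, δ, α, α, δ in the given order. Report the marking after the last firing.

(A=12, B=3, C=3, D=7)

step 1: fire α:  (A=3, B=0, C=3, D=1) → (A=3, B=0, C=3, D=2)
step 2: fire δ:  (A=3, B=0, C=3, D=2) → (A=6, B=1, C=3, D=3)
step 3: fire δ:  (A=6, B=1, C=3, D=3) → (A=9, B=2, C=3, D=4)
step 4: fire α:  (A=9, B=2, C=3, D=4) → (A=9, B=2, C=3, D=5)
step 5: fire α:  (A=9, B=2, C=3, D=5) → (A=9, B=2, C=3, D=6)
step 6: fire δ:  (A=9, B=2, C=3, D=6) → (A=12, B=3, C=3, D=7)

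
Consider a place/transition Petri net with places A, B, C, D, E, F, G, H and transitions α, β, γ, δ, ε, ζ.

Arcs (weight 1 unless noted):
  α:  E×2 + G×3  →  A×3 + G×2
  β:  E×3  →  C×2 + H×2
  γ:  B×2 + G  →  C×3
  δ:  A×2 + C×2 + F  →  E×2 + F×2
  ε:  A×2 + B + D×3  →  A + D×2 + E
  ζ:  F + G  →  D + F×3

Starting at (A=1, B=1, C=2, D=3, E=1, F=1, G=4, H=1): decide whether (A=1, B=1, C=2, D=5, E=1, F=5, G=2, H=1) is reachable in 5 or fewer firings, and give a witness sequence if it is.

YES — reachable via ⟨ζ, ζ⟩ (2 firings)

step 1: fire ζ:  (A=1, B=1, C=2, D=3, E=1, F=1, G=4, H=1) → (A=1, B=1, C=2, D=4, E=1, F=3, G=3, H=1)
step 2: fire ζ:  (A=1, B=1, C=2, D=4, E=1, F=3, G=3, H=1) → (A=1, B=1, C=2, D=5, E=1, F=5, G=2, H=1)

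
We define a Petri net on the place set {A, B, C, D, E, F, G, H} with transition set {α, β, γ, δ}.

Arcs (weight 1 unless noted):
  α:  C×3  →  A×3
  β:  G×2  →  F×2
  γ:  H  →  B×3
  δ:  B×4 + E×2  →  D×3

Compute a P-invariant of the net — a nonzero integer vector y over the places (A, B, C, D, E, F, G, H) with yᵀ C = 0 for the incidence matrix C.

Incidence matrix C (rows=places, cols=transitions):
        α    β    γ    δ
    A   3    0    0    0
    B   0    0    3   -4
    C  -3    0    0    0
    D   0    0    0    3
    E   0    0    0   -2
    F   0    2    0    0
    G   0   -2    0    0
    H   0    0   -1    0

Candidate y = [1, 0, 1, 0, 0, 0, 0, 0]; check y·C column-wise:
  col α: 1·3 + 1·-3 = 0
  col β: 1·0 + 1·0 + 0·2 + 0·-2 = 0
  col γ: 1·0 + 0·3 + 1·0 + 0·-1 = 0
  col δ: 1·0 + 0·-4 + 1·0 + 0·3 + 0·-2 = 0

y = (A:1, B:0, C:1, D:0, E:0, F:0, G:0, H:0)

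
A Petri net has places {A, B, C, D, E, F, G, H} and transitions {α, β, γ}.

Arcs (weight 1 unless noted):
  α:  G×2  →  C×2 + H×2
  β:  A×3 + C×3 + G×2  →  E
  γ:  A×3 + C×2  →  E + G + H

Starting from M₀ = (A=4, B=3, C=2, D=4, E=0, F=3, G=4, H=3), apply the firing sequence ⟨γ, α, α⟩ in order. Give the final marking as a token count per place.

step 1: fire γ:  (A=4, B=3, C=2, D=4, E=0, F=3, G=4, H=3) → (A=1, B=3, C=0, D=4, E=1, F=3, G=5, H=4)
step 2: fire α:  (A=1, B=3, C=0, D=4, E=1, F=3, G=5, H=4) → (A=1, B=3, C=2, D=4, E=1, F=3, G=3, H=6)
step 3: fire α:  (A=1, B=3, C=2, D=4, E=1, F=3, G=3, H=6) → (A=1, B=3, C=4, D=4, E=1, F=3, G=1, H=8)

(A=1, B=3, C=4, D=4, E=1, F=3, G=1, H=8)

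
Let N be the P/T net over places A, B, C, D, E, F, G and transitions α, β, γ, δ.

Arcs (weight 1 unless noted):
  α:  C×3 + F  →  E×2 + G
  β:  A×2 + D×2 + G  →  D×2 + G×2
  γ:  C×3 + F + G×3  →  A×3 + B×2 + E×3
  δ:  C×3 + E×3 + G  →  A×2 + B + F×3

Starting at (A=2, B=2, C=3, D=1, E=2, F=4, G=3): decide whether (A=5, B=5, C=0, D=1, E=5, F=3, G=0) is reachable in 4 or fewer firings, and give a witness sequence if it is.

NO — not reachable within 4 firings

depth 0: 1 marking
depth 1: 3 markings reached so far
depth 2: 3 markings reached so far
(frontier empty at depth 2; search complete)
target is not among the 3 markings reachable within 4 steps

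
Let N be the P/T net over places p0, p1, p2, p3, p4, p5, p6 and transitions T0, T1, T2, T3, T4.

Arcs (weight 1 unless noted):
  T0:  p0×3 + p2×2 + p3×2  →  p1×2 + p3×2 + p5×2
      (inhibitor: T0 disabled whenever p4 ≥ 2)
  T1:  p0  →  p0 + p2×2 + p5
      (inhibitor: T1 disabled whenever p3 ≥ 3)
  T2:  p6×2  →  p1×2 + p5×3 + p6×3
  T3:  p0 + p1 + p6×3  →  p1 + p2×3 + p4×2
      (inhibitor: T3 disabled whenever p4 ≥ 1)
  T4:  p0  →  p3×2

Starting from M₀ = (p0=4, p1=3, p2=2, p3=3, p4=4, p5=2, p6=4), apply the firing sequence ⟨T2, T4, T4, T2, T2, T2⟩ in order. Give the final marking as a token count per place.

step 1: fire T2:  (p0=4, p1=3, p2=2, p3=3, p4=4, p5=2, p6=4) → (p0=4, p1=5, p2=2, p3=3, p4=4, p5=5, p6=5)
step 2: fire T4:  (p0=4, p1=5, p2=2, p3=3, p4=4, p5=5, p6=5) → (p0=3, p1=5, p2=2, p3=5, p4=4, p5=5, p6=5)
step 3: fire T4:  (p0=3, p1=5, p2=2, p3=5, p4=4, p5=5, p6=5) → (p0=2, p1=5, p2=2, p3=7, p4=4, p5=5, p6=5)
step 4: fire T2:  (p0=2, p1=5, p2=2, p3=7, p4=4, p5=5, p6=5) → (p0=2, p1=7, p2=2, p3=7, p4=4, p5=8, p6=6)
step 5: fire T2:  (p0=2, p1=7, p2=2, p3=7, p4=4, p5=8, p6=6) → (p0=2, p1=9, p2=2, p3=7, p4=4, p5=11, p6=7)
step 6: fire T2:  (p0=2, p1=9, p2=2, p3=7, p4=4, p5=11, p6=7) → (p0=2, p1=11, p2=2, p3=7, p4=4, p5=14, p6=8)

(p0=2, p1=11, p2=2, p3=7, p4=4, p5=14, p6=8)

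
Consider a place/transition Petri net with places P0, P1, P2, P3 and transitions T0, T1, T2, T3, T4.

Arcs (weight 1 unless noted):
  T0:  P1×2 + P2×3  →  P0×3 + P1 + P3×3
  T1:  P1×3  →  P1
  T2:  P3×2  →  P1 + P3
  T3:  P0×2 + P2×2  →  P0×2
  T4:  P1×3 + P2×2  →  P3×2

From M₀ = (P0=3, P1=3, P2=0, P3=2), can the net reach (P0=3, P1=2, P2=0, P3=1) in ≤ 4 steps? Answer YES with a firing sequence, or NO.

YES — reachable via ⟨T1, T2⟩ (2 firings)

step 1: fire T1:  (P0=3, P1=3, P2=0, P3=2) → (P0=3, P1=1, P2=0, P3=2)
step 2: fire T2:  (P0=3, P1=1, P2=0, P3=2) → (P0=3, P1=2, P2=0, P3=1)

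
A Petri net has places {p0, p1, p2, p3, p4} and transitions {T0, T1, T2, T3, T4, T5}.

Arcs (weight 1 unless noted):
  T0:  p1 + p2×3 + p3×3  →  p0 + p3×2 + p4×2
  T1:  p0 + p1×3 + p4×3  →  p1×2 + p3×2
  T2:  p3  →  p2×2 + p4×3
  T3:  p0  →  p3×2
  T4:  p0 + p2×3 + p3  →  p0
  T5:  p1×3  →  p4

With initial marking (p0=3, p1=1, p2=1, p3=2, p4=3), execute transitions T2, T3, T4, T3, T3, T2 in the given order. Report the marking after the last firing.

(p0=0, p1=1, p2=2, p3=5, p4=9)

step 1: fire T2:  (p0=3, p1=1, p2=1, p3=2, p4=3) → (p0=3, p1=1, p2=3, p3=1, p4=6)
step 2: fire T3:  (p0=3, p1=1, p2=3, p3=1, p4=6) → (p0=2, p1=1, p2=3, p3=3, p4=6)
step 3: fire T4:  (p0=2, p1=1, p2=3, p3=3, p4=6) → (p0=2, p1=1, p2=0, p3=2, p4=6)
step 4: fire T3:  (p0=2, p1=1, p2=0, p3=2, p4=6) → (p0=1, p1=1, p2=0, p3=4, p4=6)
step 5: fire T3:  (p0=1, p1=1, p2=0, p3=4, p4=6) → (p0=0, p1=1, p2=0, p3=6, p4=6)
step 6: fire T2:  (p0=0, p1=1, p2=0, p3=6, p4=6) → (p0=0, p1=1, p2=2, p3=5, p4=9)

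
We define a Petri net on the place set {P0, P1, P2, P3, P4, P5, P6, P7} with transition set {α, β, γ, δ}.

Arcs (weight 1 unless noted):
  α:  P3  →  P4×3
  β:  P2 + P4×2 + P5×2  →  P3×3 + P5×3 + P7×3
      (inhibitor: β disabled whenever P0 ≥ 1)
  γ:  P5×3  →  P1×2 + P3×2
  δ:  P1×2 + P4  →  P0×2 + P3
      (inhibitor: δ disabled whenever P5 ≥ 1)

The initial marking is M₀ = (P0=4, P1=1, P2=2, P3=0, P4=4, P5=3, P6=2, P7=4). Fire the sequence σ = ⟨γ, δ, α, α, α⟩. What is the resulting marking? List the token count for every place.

step 1: fire γ:  (P0=4, P1=1, P2=2, P3=0, P4=4, P5=3, P6=2, P7=4) → (P0=4, P1=3, P2=2, P3=2, P4=4, P5=0, P6=2, P7=4)
step 2: fire δ:  (P0=4, P1=3, P2=2, P3=2, P4=4, P5=0, P6=2, P7=4) → (P0=6, P1=1, P2=2, P3=3, P4=3, P5=0, P6=2, P7=4)
step 3: fire α:  (P0=6, P1=1, P2=2, P3=3, P4=3, P5=0, P6=2, P7=4) → (P0=6, P1=1, P2=2, P3=2, P4=6, P5=0, P6=2, P7=4)
step 4: fire α:  (P0=6, P1=1, P2=2, P3=2, P4=6, P5=0, P6=2, P7=4) → (P0=6, P1=1, P2=2, P3=1, P4=9, P5=0, P6=2, P7=4)
step 5: fire α:  (P0=6, P1=1, P2=2, P3=1, P4=9, P5=0, P6=2, P7=4) → (P0=6, P1=1, P2=2, P3=0, P4=12, P5=0, P6=2, P7=4)

(P0=6, P1=1, P2=2, P3=0, P4=12, P5=0, P6=2, P7=4)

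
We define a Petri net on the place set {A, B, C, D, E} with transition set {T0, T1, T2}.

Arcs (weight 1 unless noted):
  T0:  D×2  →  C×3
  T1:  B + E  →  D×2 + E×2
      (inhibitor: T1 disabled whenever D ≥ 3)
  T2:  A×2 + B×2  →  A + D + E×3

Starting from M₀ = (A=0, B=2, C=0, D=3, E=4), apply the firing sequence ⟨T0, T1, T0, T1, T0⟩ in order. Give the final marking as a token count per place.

(A=0, B=0, C=9, D=1, E=6)

step 1: fire T0:  (A=0, B=2, C=0, D=3, E=4) → (A=0, B=2, C=3, D=1, E=4)
step 2: fire T1:  (A=0, B=2, C=3, D=1, E=4) → (A=0, B=1, C=3, D=3, E=5)
step 3: fire T0:  (A=0, B=1, C=3, D=3, E=5) → (A=0, B=1, C=6, D=1, E=5)
step 4: fire T1:  (A=0, B=1, C=6, D=1, E=5) → (A=0, B=0, C=6, D=3, E=6)
step 5: fire T0:  (A=0, B=0, C=6, D=3, E=6) → (A=0, B=0, C=9, D=1, E=6)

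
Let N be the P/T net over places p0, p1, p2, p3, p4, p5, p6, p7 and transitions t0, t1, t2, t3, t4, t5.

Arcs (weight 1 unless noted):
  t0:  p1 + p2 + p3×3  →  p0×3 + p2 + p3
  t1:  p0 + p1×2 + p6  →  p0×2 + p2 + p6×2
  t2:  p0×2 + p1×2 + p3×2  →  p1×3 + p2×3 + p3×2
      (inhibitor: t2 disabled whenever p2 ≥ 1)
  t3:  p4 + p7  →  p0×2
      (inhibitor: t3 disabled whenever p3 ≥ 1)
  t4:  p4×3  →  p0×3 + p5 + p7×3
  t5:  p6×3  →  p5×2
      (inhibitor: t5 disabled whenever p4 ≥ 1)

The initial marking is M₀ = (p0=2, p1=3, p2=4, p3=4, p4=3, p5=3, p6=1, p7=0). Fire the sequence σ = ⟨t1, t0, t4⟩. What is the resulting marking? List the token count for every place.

(p0=9, p1=0, p2=5, p3=2, p4=0, p5=4, p6=2, p7=3)

step 1: fire t1:  (p0=2, p1=3, p2=4, p3=4, p4=3, p5=3, p6=1, p7=0) → (p0=3, p1=1, p2=5, p3=4, p4=3, p5=3, p6=2, p7=0)
step 2: fire t0:  (p0=3, p1=1, p2=5, p3=4, p4=3, p5=3, p6=2, p7=0) → (p0=6, p1=0, p2=5, p3=2, p4=3, p5=3, p6=2, p7=0)
step 3: fire t4:  (p0=6, p1=0, p2=5, p3=2, p4=3, p5=3, p6=2, p7=0) → (p0=9, p1=0, p2=5, p3=2, p4=0, p5=4, p6=2, p7=3)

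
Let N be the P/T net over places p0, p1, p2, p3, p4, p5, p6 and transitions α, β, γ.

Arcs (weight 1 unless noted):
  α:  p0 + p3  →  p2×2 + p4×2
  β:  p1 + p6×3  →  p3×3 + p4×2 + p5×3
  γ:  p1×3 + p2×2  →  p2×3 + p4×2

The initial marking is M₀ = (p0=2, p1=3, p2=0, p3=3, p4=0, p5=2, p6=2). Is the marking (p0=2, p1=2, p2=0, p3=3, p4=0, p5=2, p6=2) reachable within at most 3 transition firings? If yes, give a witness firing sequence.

depth 0: 1 marking
depth 1: 2 markings reached so far
depth 2: 4 markings reached so far
depth 3: 5 markings reached so far
target is not among the 5 markings reachable within 3 steps

NO — not reachable within 3 firings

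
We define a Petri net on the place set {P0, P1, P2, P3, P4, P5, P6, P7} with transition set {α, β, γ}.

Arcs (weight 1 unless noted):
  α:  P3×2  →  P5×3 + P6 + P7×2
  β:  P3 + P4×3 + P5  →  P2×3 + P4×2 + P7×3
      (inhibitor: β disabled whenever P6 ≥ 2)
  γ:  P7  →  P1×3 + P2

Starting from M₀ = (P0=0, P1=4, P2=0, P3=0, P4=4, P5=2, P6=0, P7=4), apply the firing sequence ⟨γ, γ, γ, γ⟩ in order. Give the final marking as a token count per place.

(P0=0, P1=16, P2=4, P3=0, P4=4, P5=2, P6=0, P7=0)

step 1: fire γ:  (P0=0, P1=4, P2=0, P3=0, P4=4, P5=2, P6=0, P7=4) → (P0=0, P1=7, P2=1, P3=0, P4=4, P5=2, P6=0, P7=3)
step 2: fire γ:  (P0=0, P1=7, P2=1, P3=0, P4=4, P5=2, P6=0, P7=3) → (P0=0, P1=10, P2=2, P3=0, P4=4, P5=2, P6=0, P7=2)
step 3: fire γ:  (P0=0, P1=10, P2=2, P3=0, P4=4, P5=2, P6=0, P7=2) → (P0=0, P1=13, P2=3, P3=0, P4=4, P5=2, P6=0, P7=1)
step 4: fire γ:  (P0=0, P1=13, P2=3, P3=0, P4=4, P5=2, P6=0, P7=1) → (P0=0, P1=16, P2=4, P3=0, P4=4, P5=2, P6=0, P7=0)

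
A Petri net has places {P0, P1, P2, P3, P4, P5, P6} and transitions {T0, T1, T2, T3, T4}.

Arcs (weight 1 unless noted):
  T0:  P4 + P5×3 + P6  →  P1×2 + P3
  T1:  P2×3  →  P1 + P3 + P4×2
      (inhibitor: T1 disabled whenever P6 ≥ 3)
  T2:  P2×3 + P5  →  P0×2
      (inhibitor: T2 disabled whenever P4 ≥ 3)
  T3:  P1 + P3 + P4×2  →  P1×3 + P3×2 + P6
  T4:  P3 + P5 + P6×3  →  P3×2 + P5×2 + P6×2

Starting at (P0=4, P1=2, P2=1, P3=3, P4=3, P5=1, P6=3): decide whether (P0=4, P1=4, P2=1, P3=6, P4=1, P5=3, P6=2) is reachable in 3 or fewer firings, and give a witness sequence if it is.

step 1: fire T3:  (P0=4, P1=2, P2=1, P3=3, P4=3, P5=1, P6=3) → (P0=4, P1=4, P2=1, P3=4, P4=1, P5=1, P6=4)
step 2: fire T4:  (P0=4, P1=4, P2=1, P3=4, P4=1, P5=1, P6=4) → (P0=4, P1=4, P2=1, P3=5, P4=1, P5=2, P6=3)
step 3: fire T4:  (P0=4, P1=4, P2=1, P3=5, P4=1, P5=2, P6=3) → (P0=4, P1=4, P2=1, P3=6, P4=1, P5=3, P6=2)

YES — reachable via ⟨T3, T4, T4⟩ (3 firings)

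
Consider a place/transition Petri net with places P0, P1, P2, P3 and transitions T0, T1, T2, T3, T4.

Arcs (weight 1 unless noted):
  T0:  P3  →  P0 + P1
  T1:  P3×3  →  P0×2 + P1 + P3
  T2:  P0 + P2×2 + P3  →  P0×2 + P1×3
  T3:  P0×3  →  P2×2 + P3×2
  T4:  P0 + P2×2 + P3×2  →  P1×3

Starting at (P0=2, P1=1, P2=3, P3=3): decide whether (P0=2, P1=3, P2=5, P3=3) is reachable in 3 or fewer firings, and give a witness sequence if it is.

NO — not reachable within 3 firings

depth 0: 1 marking
depth 1: 5 markings reached so far
depth 2: 13 markings reached so far
depth 3: 21 markings reached so far
target is not among the 21 markings reachable within 3 steps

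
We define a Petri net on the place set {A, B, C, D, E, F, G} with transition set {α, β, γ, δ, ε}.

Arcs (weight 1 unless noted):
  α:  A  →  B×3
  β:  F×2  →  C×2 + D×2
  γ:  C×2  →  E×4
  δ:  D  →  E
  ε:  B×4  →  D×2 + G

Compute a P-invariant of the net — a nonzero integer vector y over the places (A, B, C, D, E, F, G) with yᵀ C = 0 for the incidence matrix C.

Incidence matrix C (rows=places, cols=transitions):
        α    β    γ    δ    ε
    A  -1    0    0    0    0
    B   3    0    0    0   -4
    C   0    2   -2    0    0
    D   0    2    0   -1    2
    E   0    0    4    1    0
    F   0   -2    0    0    0
    G   0    0    0    0    1

Candidate y = [3, 1, 4, 2, 2, 6, 0]; check y·C column-wise:
  col α: 3·-1 + 1·3 + 4·0 + 2·0 + 2·0 + 6·0 = 0
  col β: 3·0 + 1·0 + 4·2 + 2·2 + 2·0 + 6·-2 = 0
  col γ: 3·0 + 1·0 + 4·-2 + 2·0 + 2·4 + 6·0 = 0
  col δ: 3·0 + 1·0 + 4·0 + 2·-1 + 2·1 + 6·0 = 0
  col ε: 3·0 + 1·-4 + 4·0 + 2·2 + 2·0 + 6·0 + 0·1 = 0

y = (A:3, B:1, C:4, D:2, E:2, F:6, G:0)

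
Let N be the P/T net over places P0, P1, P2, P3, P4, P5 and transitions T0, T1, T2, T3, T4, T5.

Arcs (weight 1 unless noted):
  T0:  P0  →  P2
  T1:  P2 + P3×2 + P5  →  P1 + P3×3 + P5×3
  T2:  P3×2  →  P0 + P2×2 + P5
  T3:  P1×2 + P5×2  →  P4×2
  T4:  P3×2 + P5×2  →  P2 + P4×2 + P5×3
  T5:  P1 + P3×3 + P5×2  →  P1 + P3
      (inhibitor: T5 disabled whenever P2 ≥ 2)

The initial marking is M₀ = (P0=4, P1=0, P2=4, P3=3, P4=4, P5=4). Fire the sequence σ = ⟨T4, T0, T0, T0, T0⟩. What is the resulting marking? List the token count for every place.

(P0=0, P1=0, P2=9, P3=1, P4=6, P5=5)

step 1: fire T4:  (P0=4, P1=0, P2=4, P3=3, P4=4, P5=4) → (P0=4, P1=0, P2=5, P3=1, P4=6, P5=5)
step 2: fire T0:  (P0=4, P1=0, P2=5, P3=1, P4=6, P5=5) → (P0=3, P1=0, P2=6, P3=1, P4=6, P5=5)
step 3: fire T0:  (P0=3, P1=0, P2=6, P3=1, P4=6, P5=5) → (P0=2, P1=0, P2=7, P3=1, P4=6, P5=5)
step 4: fire T0:  (P0=2, P1=0, P2=7, P3=1, P4=6, P5=5) → (P0=1, P1=0, P2=8, P3=1, P4=6, P5=5)
step 5: fire T0:  (P0=1, P1=0, P2=8, P3=1, P4=6, P5=5) → (P0=0, P1=0, P2=9, P3=1, P4=6, P5=5)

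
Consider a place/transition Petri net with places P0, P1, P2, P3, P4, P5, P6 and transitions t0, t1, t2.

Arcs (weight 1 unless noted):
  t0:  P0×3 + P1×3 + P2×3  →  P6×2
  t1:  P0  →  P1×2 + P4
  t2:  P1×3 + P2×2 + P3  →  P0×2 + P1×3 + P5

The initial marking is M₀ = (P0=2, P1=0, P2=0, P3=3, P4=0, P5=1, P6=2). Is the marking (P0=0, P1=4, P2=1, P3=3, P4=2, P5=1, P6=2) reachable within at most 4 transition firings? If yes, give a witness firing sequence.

depth 0: 1 marking
depth 1: 2 markings reached so far
depth 2: 3 markings reached so far
depth 3: 3 markings reached so far
(frontier empty at depth 3; search complete)
target is not among the 3 markings reachable within 4 steps

NO — not reachable within 4 firings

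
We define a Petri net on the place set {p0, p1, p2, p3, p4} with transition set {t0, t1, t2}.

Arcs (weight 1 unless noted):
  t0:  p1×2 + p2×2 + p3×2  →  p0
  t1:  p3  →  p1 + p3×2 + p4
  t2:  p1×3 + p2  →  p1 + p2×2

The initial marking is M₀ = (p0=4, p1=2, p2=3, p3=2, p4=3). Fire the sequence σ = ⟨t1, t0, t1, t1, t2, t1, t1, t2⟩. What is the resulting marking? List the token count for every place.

step 1: fire t1:  (p0=4, p1=2, p2=3, p3=2, p4=3) → (p0=4, p1=3, p2=3, p3=3, p4=4)
step 2: fire t0:  (p0=4, p1=3, p2=3, p3=3, p4=4) → (p0=5, p1=1, p2=1, p3=1, p4=4)
step 3: fire t1:  (p0=5, p1=1, p2=1, p3=1, p4=4) → (p0=5, p1=2, p2=1, p3=2, p4=5)
step 4: fire t1:  (p0=5, p1=2, p2=1, p3=2, p4=5) → (p0=5, p1=3, p2=1, p3=3, p4=6)
step 5: fire t2:  (p0=5, p1=3, p2=1, p3=3, p4=6) → (p0=5, p1=1, p2=2, p3=3, p4=6)
step 6: fire t1:  (p0=5, p1=1, p2=2, p3=3, p4=6) → (p0=5, p1=2, p2=2, p3=4, p4=7)
step 7: fire t1:  (p0=5, p1=2, p2=2, p3=4, p4=7) → (p0=5, p1=3, p2=2, p3=5, p4=8)
step 8: fire t2:  (p0=5, p1=3, p2=2, p3=5, p4=8) → (p0=5, p1=1, p2=3, p3=5, p4=8)

(p0=5, p1=1, p2=3, p3=5, p4=8)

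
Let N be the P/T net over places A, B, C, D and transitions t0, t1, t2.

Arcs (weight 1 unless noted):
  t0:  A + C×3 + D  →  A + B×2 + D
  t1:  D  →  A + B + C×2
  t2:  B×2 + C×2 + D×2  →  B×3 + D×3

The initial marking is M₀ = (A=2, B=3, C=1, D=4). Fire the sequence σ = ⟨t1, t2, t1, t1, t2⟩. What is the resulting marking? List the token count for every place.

step 1: fire t1:  (A=2, B=3, C=1, D=4) → (A=3, B=4, C=3, D=3)
step 2: fire t2:  (A=3, B=4, C=3, D=3) → (A=3, B=5, C=1, D=4)
step 3: fire t1:  (A=3, B=5, C=1, D=4) → (A=4, B=6, C=3, D=3)
step 4: fire t1:  (A=4, B=6, C=3, D=3) → (A=5, B=7, C=5, D=2)
step 5: fire t2:  (A=5, B=7, C=5, D=2) → (A=5, B=8, C=3, D=3)

(A=5, B=8, C=3, D=3)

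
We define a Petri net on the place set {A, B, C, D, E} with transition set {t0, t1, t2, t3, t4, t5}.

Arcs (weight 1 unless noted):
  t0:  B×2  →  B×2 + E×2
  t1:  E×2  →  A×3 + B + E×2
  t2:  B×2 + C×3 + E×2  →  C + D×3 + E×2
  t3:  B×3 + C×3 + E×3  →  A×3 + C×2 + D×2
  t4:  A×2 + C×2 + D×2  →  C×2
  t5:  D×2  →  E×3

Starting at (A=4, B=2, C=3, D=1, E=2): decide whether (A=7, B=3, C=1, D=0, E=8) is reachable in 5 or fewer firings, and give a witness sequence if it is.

NO — not reachable within 5 firings

depth 0: 1 marking
depth 1: 4 markings reached so far
depth 2: 10 markings reached so far
depth 3: 21 markings reached so far
depth 4: 39 markings reached so far
depth 5: 64 markings reached so far
target is not among the 64 markings reachable within 5 steps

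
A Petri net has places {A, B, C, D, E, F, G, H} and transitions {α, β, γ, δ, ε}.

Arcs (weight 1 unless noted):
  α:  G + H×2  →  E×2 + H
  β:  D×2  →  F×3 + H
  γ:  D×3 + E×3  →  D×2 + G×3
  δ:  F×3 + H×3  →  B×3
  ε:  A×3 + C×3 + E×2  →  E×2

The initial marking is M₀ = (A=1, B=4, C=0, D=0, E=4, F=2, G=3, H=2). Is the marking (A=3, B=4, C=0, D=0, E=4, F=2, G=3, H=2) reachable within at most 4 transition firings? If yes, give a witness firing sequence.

depth 0: 1 marking
depth 1: 2 markings reached so far
depth 2: 2 markings reached so far
(frontier empty at depth 2; search complete)
target is not among the 2 markings reachable within 4 steps

NO — not reachable within 4 firings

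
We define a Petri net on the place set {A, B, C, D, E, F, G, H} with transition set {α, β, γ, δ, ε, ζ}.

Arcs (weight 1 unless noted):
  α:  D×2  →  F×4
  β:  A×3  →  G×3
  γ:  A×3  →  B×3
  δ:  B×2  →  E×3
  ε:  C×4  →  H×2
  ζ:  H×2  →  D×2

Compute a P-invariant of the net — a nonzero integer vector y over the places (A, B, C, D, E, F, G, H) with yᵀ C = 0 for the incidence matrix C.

Incidence matrix C (rows=places, cols=transitions):
        α    β    γ    δ    ε    ζ
    A   0   -3   -3    0    0    0
    B   0    0    3   -2    0    0
    C   0    0    0    0   -4    0
    D  -2    0    0    0    0    2
    E   0    0    0    3    0    0
    F   4    0    0    0    0    0
    G   0    3    0    0    0    0
    H   0    0    0    0    2   -2

Candidate y = [3, 3, 0, 0, 2, 0, 3, 0]; check y·C column-wise:
  col α: 3·0 + 3·0 + 0·-2 + 2·0 + 0·4 + 3·0 = 0
  col β: 3·-3 + 3·0 + 2·0 + 3·3 = 0
  col γ: 3·-3 + 3·3 + 2·0 + 3·0 = 0
  col δ: 3·0 + 3·-2 + 2·3 + 3·0 = 0
  col ε: 3·0 + 3·0 + 0·-4 + 2·0 + 3·0 + 0·2 = 0
  col ζ: 3·0 + 3·0 + 0·2 + 2·0 + 3·0 + 0·-2 = 0

y = (A:3, B:3, C:0, D:0, E:2, F:0, G:3, H:0)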